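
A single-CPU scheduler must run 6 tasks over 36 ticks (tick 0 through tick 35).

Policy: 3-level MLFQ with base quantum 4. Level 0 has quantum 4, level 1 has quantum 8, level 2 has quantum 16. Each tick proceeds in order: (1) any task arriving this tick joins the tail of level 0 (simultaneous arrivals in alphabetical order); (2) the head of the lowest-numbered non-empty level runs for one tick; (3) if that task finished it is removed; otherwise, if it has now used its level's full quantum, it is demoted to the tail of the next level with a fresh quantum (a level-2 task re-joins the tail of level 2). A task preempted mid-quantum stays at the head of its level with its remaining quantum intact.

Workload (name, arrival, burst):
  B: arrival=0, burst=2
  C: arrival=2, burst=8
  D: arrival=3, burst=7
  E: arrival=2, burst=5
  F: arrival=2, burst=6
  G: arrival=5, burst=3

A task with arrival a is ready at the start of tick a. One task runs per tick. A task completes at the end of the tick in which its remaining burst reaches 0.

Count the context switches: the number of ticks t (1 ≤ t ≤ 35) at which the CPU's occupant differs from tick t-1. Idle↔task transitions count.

t=0: L0/L1/L2 = B/-/- → run B
t=1: L0/L1/L2 = B/-/- → run B
t=2: L0/L1/L2 = CEF/-/- → run C
t=3: L0/L1/L2 = CEFD/-/- → run C
t=4: L0/L1/L2 = CEFD/-/- → run C
t=5: L0/L1/L2 = CEFDG/-/- → run C
t=6: L0/L1/L2 = EFDG/C/- → run E
t=7: L0/L1/L2 = EFDG/C/- → run E
t=8: L0/L1/L2 = EFDG/C/- → run E
t=9: L0/L1/L2 = EFDG/C/- → run E
t=10: L0/L1/L2 = FDG/CE/- → run F
t=11: L0/L1/L2 = FDG/CE/- → run F
t=12: L0/L1/L2 = FDG/CE/- → run F
t=13: L0/L1/L2 = FDG/CE/- → run F
t=14: L0/L1/L2 = DG/CEF/- → run D
t=15: L0/L1/L2 = DG/CEF/- → run D
t=16: L0/L1/L2 = DG/CEF/- → run D
t=17: L0/L1/L2 = DG/CEF/- → run D
t=18: L0/L1/L2 = G/CEFD/- → run G
t=19: L0/L1/L2 = G/CEFD/- → run G
t=20: L0/L1/L2 = G/CEFD/- → run G
t=21: L0/L1/L2 = -/CEFD/- → run C
t=22: L0/L1/L2 = -/CEFD/- → run C
t=23: L0/L1/L2 = -/CEFD/- → run C
t=24: L0/L1/L2 = -/CEFD/- → run C
t=25: L0/L1/L2 = -/EFD/- → run E
t=26: L0/L1/L2 = -/FD/- → run F
t=27: L0/L1/L2 = -/FD/- → run F
t=28: L0/L1/L2 = -/D/- → run D
t=29: L0/L1/L2 = -/D/- → run D
t=30: L0/L1/L2 = -/D/- → run D
t=31: (idle)
t=32: (idle)
t=33: (idle)
t=34: (idle)
t=35: (idle)

context switches = 10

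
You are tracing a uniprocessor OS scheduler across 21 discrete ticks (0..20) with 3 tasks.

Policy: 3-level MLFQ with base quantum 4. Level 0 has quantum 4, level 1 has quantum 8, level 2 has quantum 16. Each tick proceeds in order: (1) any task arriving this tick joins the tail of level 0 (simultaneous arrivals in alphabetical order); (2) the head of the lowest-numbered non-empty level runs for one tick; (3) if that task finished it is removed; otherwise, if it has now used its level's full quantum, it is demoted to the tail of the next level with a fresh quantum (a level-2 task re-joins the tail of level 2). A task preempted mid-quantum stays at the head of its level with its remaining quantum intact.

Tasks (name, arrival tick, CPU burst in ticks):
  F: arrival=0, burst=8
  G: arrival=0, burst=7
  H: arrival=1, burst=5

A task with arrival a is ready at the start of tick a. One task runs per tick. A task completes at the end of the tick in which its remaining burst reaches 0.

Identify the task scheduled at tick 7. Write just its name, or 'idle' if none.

running at tick 7 = G

t=0: L0/L1/L2 = FG/-/- → run F
t=1: L0/L1/L2 = FGH/-/- → run F
t=2: L0/L1/L2 = FGH/-/- → run F
t=3: L0/L1/L2 = FGH/-/- → run F
t=4: L0/L1/L2 = GH/F/- → run G
t=5: L0/L1/L2 = GH/F/- → run G
t=6: L0/L1/L2 = GH/F/- → run G
t=7: L0/L1/L2 = GH/F/- → run G
t=8: L0/L1/L2 = H/FG/- → run H
t=9: L0/L1/L2 = H/FG/- → run H
t=10: L0/L1/L2 = H/FG/- → run H
t=11: L0/L1/L2 = H/FG/- → run H
t=12: L0/L1/L2 = -/FGH/- → run F
t=13: L0/L1/L2 = -/FGH/- → run F
t=14: L0/L1/L2 = -/FGH/- → run F
t=15: L0/L1/L2 = -/FGH/- → run F
t=16: L0/L1/L2 = -/GH/- → run G
t=17: L0/L1/L2 = -/GH/- → run G
t=18: L0/L1/L2 = -/GH/- → run G
t=19: L0/L1/L2 = -/H/- → run H
t=20: (idle)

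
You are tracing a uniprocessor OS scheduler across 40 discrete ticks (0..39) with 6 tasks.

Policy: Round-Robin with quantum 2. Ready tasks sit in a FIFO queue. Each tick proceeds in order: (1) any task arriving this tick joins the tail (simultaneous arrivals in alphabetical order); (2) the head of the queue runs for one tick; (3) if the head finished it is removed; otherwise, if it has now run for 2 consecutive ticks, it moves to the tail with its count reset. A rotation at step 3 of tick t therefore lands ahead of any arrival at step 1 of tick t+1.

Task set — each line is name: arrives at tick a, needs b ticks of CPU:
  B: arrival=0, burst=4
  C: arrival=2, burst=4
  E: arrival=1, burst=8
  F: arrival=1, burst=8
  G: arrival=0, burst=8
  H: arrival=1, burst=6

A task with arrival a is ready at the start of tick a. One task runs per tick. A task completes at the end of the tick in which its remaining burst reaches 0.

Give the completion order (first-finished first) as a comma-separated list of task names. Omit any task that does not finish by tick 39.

completion order = B, C, H, G, E, F

t=0: queue=[B,G] q_used=0 → run B
t=1: queue=[B,G,E,F,H] q_used=1 → run B
t=2: queue=[G,E,F,H,B,C] q_used=0 → run G
t=3: queue=[G,E,F,H,B,C] q_used=1 → run G
t=4: queue=[E,F,H,B,C,G] q_used=0 → run E
t=5: queue=[E,F,H,B,C,G] q_used=1 → run E
t=6: queue=[F,H,B,C,G,E] q_used=0 → run F
t=7: queue=[F,H,B,C,G,E] q_used=1 → run F
t=8: queue=[H,B,C,G,E,F] q_used=0 → run H
t=9: queue=[H,B,C,G,E,F] q_used=1 → run H
t=10: queue=[B,C,G,E,F,H] q_used=0 → run B
t=11: queue=[B,C,G,E,F,H] q_used=1 → run B
t=12: queue=[C,G,E,F,H] q_used=0 → run C
t=13: queue=[C,G,E,F,H] q_used=1 → run C
t=14: queue=[G,E,F,H,C] q_used=0 → run G
t=15: queue=[G,E,F,H,C] q_used=1 → run G
t=16: queue=[E,F,H,C,G] q_used=0 → run E
t=17: queue=[E,F,H,C,G] q_used=1 → run E
t=18: queue=[F,H,C,G,E] q_used=0 → run F
t=19: queue=[F,H,C,G,E] q_used=1 → run F
t=20: queue=[H,C,G,E,F] q_used=0 → run H
t=21: queue=[H,C,G,E,F] q_used=1 → run H
t=22: queue=[C,G,E,F,H] q_used=0 → run C
t=23: queue=[C,G,E,F,H] q_used=1 → run C
t=24: queue=[G,E,F,H] q_used=0 → run G
t=25: queue=[G,E,F,H] q_used=1 → run G
t=26: queue=[E,F,H,G] q_used=0 → run E
t=27: queue=[E,F,H,G] q_used=1 → run E
t=28: queue=[F,H,G,E] q_used=0 → run F
t=29: queue=[F,H,G,E] q_used=1 → run F
t=30: queue=[H,G,E,F] q_used=0 → run H
t=31: queue=[H,G,E,F] q_used=1 → run H
t=32: queue=[G,E,F] q_used=0 → run G
t=33: queue=[G,E,F] q_used=1 → run G
t=34: queue=[E,F] q_used=0 → run E
t=35: queue=[E,F] q_used=1 → run E
t=36: queue=[F] q_used=0 → run F
t=37: queue=[F] q_used=1 → run F
t=38: (idle)
t=39: (idle)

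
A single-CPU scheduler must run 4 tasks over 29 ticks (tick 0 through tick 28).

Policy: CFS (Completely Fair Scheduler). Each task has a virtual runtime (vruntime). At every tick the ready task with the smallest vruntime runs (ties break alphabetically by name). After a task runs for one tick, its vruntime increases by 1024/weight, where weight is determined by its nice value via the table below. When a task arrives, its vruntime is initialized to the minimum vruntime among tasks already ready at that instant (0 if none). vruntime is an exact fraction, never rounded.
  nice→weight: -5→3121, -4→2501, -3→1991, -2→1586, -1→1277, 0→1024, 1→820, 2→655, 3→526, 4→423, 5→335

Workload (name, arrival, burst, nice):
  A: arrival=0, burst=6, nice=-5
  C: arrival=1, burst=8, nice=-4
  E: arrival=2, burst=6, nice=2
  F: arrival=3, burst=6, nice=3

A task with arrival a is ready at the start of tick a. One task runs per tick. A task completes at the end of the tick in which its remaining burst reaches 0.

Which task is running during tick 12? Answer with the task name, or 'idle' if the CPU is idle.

t=0: vr[A=0] → run A
t=1: vr[A=1024/3121 C=1024/3121] → run A
t=2: vr[A=2048/3121 C=1024/3121 E=1024/3121] → run C
t=3: vr[A=2048/3121 C=5756928/7805621 E=1024/3121 F=1024/3121] → run E
t=4: vr[A=2048/3121 C=5756928/7805621 E=3866624/2044255 F=1024/3121] → run F
t=5: vr[A=2048/3121 C=5756928/7805621 E=3866624/2044255 F=1867264/820823] → run A
t=6: vr[A=3072/3121 C=5756928/7805621 E=3866624/2044255 F=1867264/820823] → run C
t=7: vr[A=3072/3121 C=8952832/7805621 E=3866624/2044255 F=1867264/820823] → run A
t=8: vr[A=4096/3121 C=8952832/7805621 E=3866624/2044255 F=1867264/820823] → run C
t=9: vr[A=4096/3121 C=12148736/7805621 E=3866624/2044255 F=1867264/820823] → run A
t=10: vr[A=5120/3121 C=12148736/7805621 E=3866624/2044255 F=1867264/820823] → run C
t=11: vr[A=5120/3121 C=15344640/7805621 E=3866624/2044255 F=1867264/820823] → run A
t=12: vr[C=15344640/7805621 E=3866624/2044255 F=1867264/820823] → run E
t=13: vr[C=15344640/7805621 E=7062528/2044255 F=1867264/820823] → run C
t=14: vr[C=18540544/7805621 E=7062528/2044255 F=1867264/820823] → run F
t=15: vr[C=18540544/7805621 E=7062528/2044255 F=3465216/820823] → run C
t=16: vr[C=21736448/7805621 E=7062528/2044255 F=3465216/820823] → run C
t=17: vr[C=24932352/7805621 E=7062528/2044255 F=3465216/820823] → run C
t=18: vr[E=7062528/2044255 F=3465216/820823] → run E
t=19: vr[E=10258432/2044255 F=3465216/820823] → run F
t=20: vr[E=10258432/2044255 F=5063168/820823] → run E
t=21: vr[E=13454336/2044255 F=5063168/820823] → run F
t=22: vr[E=13454336/2044255 F=6661120/820823] → run E
t=23: vr[E=3330048/408851 F=6661120/820823] → run F
t=24: vr[E=3330048/408851 F=8259072/820823] → run E
t=25: vr[F=8259072/820823] → run F
t=26: (idle)
t=27: (idle)
t=28: (idle)

running at tick 12 = E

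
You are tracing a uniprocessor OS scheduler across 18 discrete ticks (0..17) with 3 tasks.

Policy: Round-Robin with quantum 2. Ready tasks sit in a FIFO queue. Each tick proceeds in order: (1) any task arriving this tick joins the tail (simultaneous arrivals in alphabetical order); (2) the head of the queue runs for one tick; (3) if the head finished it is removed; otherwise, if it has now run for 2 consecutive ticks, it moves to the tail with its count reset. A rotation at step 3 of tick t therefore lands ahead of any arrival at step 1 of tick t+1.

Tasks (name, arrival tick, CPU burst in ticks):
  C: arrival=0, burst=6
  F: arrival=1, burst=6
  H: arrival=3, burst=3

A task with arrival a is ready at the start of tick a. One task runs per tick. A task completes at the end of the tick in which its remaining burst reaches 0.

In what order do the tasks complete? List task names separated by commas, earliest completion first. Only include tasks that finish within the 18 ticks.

t=0: queue=[C] q_used=0 → run C
t=1: queue=[C,F] q_used=1 → run C
t=2: queue=[F,C] q_used=0 → run F
t=3: queue=[F,C,H] q_used=1 → run F
t=4: queue=[C,H,F] q_used=0 → run C
t=5: queue=[C,H,F] q_used=1 → run C
t=6: queue=[H,F,C] q_used=0 → run H
t=7: queue=[H,F,C] q_used=1 → run H
t=8: queue=[F,C,H] q_used=0 → run F
t=9: queue=[F,C,H] q_used=1 → run F
t=10: queue=[C,H,F] q_used=0 → run C
t=11: queue=[C,H,F] q_used=1 → run C
t=12: queue=[H,F] q_used=0 → run H
t=13: queue=[F] q_used=0 → run F
t=14: queue=[F] q_used=1 → run F
t=15: (idle)
t=16: (idle)
t=17: (idle)

completion order = C, H, F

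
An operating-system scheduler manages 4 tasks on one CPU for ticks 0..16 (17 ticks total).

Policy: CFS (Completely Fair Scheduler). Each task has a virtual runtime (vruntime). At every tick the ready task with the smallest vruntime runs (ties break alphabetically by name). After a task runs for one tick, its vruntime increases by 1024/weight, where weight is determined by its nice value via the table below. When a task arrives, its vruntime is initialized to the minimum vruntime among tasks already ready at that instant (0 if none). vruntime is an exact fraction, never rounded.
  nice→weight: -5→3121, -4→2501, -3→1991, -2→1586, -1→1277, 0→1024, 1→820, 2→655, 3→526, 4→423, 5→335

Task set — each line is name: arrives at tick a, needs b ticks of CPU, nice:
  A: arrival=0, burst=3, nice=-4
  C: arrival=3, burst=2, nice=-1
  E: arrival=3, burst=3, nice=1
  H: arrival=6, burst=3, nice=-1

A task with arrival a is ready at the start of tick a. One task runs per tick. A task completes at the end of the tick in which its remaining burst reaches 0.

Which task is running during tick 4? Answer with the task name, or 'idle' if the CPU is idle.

t=0: vr[A=0] → run A
t=1: vr[A=1024/2501] → run A
t=2: vr[A=2048/2501] → run A
t=3: vr[C=0 E=0] → run C
t=4: vr[C=1024/1277 E=0] → run E
t=5: vr[C=1024/1277 E=256/205] → run C
t=6: vr[E=256/205 H=256/205] → run E
t=7: vr[E=512/205 H=256/205] → run H
t=8: vr[E=512/205 H=536832/261785] → run H
t=9: vr[E=512/205 H=746752/261785] → run E
t=10: vr[H=746752/261785] → run H
t=11: (idle)
t=12: (idle)
t=13: (idle)
t=14: (idle)
t=15: (idle)
t=16: (idle)

running at tick 4 = E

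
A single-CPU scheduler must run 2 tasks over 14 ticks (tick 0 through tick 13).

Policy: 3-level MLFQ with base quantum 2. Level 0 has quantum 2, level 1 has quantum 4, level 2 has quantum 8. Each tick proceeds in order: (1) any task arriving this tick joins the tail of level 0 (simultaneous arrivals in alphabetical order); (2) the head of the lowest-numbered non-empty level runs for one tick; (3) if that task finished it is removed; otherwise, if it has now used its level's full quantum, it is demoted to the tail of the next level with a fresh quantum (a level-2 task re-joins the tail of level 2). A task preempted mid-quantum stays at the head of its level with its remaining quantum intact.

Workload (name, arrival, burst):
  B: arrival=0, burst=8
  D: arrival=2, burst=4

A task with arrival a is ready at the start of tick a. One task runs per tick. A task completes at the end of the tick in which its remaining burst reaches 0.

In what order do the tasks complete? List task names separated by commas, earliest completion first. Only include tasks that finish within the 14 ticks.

completion order = D, B

t=0: L0/L1/L2 = B/-/- → run B
t=1: L0/L1/L2 = B/-/- → run B
t=2: L0/L1/L2 = D/B/- → run D
t=3: L0/L1/L2 = D/B/- → run D
t=4: L0/L1/L2 = -/BD/- → run B
t=5: L0/L1/L2 = -/BD/- → run B
t=6: L0/L1/L2 = -/BD/- → run B
t=7: L0/L1/L2 = -/BD/- → run B
t=8: L0/L1/L2 = -/D/B → run D
t=9: L0/L1/L2 = -/D/B → run D
t=10: L0/L1/L2 = -/-/B → run B
t=11: L0/L1/L2 = -/-/B → run B
t=12: (idle)
t=13: (idle)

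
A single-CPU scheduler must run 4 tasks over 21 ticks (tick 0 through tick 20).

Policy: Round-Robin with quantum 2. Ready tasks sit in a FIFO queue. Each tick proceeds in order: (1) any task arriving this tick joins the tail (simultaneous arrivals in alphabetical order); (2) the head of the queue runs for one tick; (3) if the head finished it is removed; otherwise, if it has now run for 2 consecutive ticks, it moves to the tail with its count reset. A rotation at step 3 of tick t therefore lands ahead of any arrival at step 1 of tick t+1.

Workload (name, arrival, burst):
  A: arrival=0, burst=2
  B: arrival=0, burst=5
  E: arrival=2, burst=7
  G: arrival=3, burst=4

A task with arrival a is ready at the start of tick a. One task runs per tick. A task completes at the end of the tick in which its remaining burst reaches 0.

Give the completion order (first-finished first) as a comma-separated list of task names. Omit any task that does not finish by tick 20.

completion order = A, G, B, E

t=0: queue=[A,B] q_used=0 → run A
t=1: queue=[A,B] q_used=1 → run A
t=2: queue=[B,E] q_used=0 → run B
t=3: queue=[B,E,G] q_used=1 → run B
t=4: queue=[E,G,B] q_used=0 → run E
t=5: queue=[E,G,B] q_used=1 → run E
t=6: queue=[G,B,E] q_used=0 → run G
t=7: queue=[G,B,E] q_used=1 → run G
t=8: queue=[B,E,G] q_used=0 → run B
t=9: queue=[B,E,G] q_used=1 → run B
t=10: queue=[E,G,B] q_used=0 → run E
t=11: queue=[E,G,B] q_used=1 → run E
t=12: queue=[G,B,E] q_used=0 → run G
t=13: queue=[G,B,E] q_used=1 → run G
t=14: queue=[B,E] q_used=0 → run B
t=15: queue=[E] q_used=0 → run E
t=16: queue=[E] q_used=1 → run E
t=17: queue=[E] q_used=0 → run E
t=18: (idle)
t=19: (idle)
t=20: (idle)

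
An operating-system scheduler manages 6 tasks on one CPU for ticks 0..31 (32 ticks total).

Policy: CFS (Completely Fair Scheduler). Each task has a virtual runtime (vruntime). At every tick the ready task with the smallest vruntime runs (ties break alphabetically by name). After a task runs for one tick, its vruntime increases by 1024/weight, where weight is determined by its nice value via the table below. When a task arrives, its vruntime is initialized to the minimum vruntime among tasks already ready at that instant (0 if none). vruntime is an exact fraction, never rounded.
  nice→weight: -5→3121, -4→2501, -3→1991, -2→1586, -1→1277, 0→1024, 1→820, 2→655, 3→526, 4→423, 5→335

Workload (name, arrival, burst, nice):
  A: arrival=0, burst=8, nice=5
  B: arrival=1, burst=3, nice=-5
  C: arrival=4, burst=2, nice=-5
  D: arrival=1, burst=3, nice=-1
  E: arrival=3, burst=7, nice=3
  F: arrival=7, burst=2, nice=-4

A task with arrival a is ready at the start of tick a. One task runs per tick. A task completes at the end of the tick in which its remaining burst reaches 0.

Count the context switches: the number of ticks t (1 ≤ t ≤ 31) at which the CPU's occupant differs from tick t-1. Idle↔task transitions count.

context switches = 19

t=0: vr[A=0] → run A
t=1: vr[A=1024/335 B=1024/335 D=1024/335] → run A
t=2: vr[A=2048/335 B=1024/335 D=1024/335] → run B
t=3: vr[A=2048/335 B=3538944/1045535 D=1024/335 E=1024/335] → run D
t=4: vr[A=2048/335 B=3538944/1045535 C=1024/335 D=1650688/427795 E=1024/335] → run C
t=5: vr[A=2048/335 B=3538944/1045535 C=3538944/1045535 D=1650688/427795 E=1024/335] → run E
t=6: vr[A=2048/335 B=3538944/1045535 C=3538944/1045535 D=1650688/427795 E=440832/88105] → run B
t=7: vr[A=2048/335 B=3881984/1045535 C=3538944/1045535 D=1650688/427795 E=440832/88105 F=3538944/1045535] → run C
t=8: vr[A=2048/335 B=3881984/1045535 D=1650688/427795 E=440832/88105 F=3538944/1045535] → run F
t=9: vr[A=2048/335 B=3881984/1045535 D=1650688/427795 E=440832/88105 F=9921526784/2614883035] → run B
t=10: vr[A=2048/335 D=1650688/427795 E=440832/88105 F=9921526784/2614883035] → run F
t=11: vr[A=2048/335 D=1650688/427795 E=440832/88105] → run D
t=12: vr[A=2048/335 D=1993728/427795 E=440832/88105] → run D
t=13: vr[A=2048/335 E=440832/88105] → run E
t=14: vr[A=2048/335 E=612352/88105] → run A
t=15: vr[A=3072/335 E=612352/88105] → run E
t=16: vr[A=3072/335 E=783872/88105] → run E
t=17: vr[A=3072/335 E=955392/88105] → run A
t=18: vr[A=4096/335 E=955392/88105] → run E
t=19: vr[A=4096/335 E=1126912/88105] → run A
t=20: vr[A=1024/67 E=1126912/88105] → run E
t=21: vr[A=1024/67 E=1298432/88105] → run E
t=22: vr[A=1024/67] → run A
t=23: vr[A=6144/335] → run A
t=24: vr[A=7168/335] → run A
t=25: (idle)
t=26: (idle)
t=27: (idle)
t=28: (idle)
t=29: (idle)
t=30: (idle)
t=31: (idle)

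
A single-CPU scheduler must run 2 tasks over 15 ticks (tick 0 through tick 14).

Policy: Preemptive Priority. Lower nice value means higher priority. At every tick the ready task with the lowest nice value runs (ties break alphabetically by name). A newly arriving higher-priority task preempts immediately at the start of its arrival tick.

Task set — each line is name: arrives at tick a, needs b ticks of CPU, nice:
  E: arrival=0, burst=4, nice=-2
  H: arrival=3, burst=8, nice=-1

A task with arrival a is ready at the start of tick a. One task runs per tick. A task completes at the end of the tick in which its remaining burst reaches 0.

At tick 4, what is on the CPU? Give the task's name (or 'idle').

t=0: ready={E} → run E
t=1: ready={E} → run E
t=2: ready={E} → run E
t=3: ready={E,H} → run E
t=4: ready={H} → run H
t=5: ready={H} → run H
t=6: ready={H} → run H
t=7: ready={H} → run H
t=8: ready={H} → run H
t=9: ready={H} → run H
t=10: ready={H} → run H
t=11: ready={H} → run H
t=12: (idle)
t=13: (idle)
t=14: (idle)

running at tick 4 = H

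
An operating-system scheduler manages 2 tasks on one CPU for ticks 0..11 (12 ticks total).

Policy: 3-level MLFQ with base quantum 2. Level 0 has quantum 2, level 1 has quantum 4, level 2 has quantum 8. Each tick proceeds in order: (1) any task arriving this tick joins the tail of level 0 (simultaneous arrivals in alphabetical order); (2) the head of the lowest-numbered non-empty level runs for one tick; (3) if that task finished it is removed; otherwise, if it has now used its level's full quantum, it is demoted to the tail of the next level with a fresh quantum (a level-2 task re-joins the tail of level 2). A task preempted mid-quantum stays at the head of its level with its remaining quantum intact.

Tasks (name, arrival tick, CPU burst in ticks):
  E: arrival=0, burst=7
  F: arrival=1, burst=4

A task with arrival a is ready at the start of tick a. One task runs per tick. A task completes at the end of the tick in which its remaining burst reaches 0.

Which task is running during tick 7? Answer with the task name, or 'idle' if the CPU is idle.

t=0: L0/L1/L2 = E/-/- → run E
t=1: L0/L1/L2 = EF/-/- → run E
t=2: L0/L1/L2 = F/E/- → run F
t=3: L0/L1/L2 = F/E/- → run F
t=4: L0/L1/L2 = -/EF/- → run E
t=5: L0/L1/L2 = -/EF/- → run E
t=6: L0/L1/L2 = -/EF/- → run E
t=7: L0/L1/L2 = -/EF/- → run E
t=8: L0/L1/L2 = -/F/E → run F
t=9: L0/L1/L2 = -/F/E → run F
t=10: L0/L1/L2 = -/-/E → run E
t=11: (idle)

running at tick 7 = E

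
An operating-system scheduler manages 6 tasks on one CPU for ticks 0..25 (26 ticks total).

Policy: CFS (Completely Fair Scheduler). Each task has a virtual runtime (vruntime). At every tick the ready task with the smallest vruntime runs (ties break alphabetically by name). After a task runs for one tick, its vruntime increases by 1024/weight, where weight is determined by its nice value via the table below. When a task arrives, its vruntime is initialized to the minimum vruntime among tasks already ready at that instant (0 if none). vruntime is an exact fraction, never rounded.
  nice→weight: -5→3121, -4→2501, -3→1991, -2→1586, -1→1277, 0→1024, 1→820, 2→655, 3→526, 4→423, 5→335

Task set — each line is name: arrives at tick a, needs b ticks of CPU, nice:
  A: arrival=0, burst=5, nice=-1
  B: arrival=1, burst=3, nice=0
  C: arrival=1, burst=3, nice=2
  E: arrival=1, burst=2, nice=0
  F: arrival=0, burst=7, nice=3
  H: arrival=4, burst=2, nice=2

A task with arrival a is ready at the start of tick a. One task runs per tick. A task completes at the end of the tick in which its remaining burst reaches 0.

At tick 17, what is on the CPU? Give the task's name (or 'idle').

t=0: vr[A=0 F=0] → run A
t=1: vr[A=1024/1277 B=0 C=0 E=0 F=0] → run B
t=2: vr[A=1024/1277 B=1 C=0 E=0 F=0] → run C
t=3: vr[A=1024/1277 B=1 C=1024/655 E=0 F=0] → run E
t=4: vr[A=1024/1277 B=1 C=1024/655 E=1 F=0 H=0] → run F
t=5: vr[A=1024/1277 B=1 C=1024/655 E=1 F=512/263 H=0] → run H
t=6: vr[A=1024/1277 B=1 C=1024/655 E=1 F=512/263 H=1024/655] → run A
t=7: vr[A=2048/1277 B=1 C=1024/655 E=1 F=512/263 H=1024/655] → run B
t=8: vr[A=2048/1277 B=2 C=1024/655 E=1 F=512/263 H=1024/655] → run E
t=9: vr[A=2048/1277 B=2 C=1024/655 F=512/263 H=1024/655] → run C
t=10: vr[A=2048/1277 B=2 C=2048/655 F=512/263 H=1024/655] → run H
t=11: vr[A=2048/1277 B=2 C=2048/655 F=512/263] → run A
t=12: vr[A=3072/1277 B=2 C=2048/655 F=512/263] → run F
t=13: vr[A=3072/1277 B=2 C=2048/655 F=1024/263] → run B
t=14: vr[A=3072/1277 C=2048/655 F=1024/263] → run A
t=15: vr[A=4096/1277 C=2048/655 F=1024/263] → run C
t=16: vr[A=4096/1277 F=1024/263] → run A
t=17: vr[F=1024/263] → run F
t=18: vr[F=1536/263] → run F
t=19: vr[F=2048/263] → run F
t=20: vr[F=2560/263] → run F
t=21: vr[F=3072/263] → run F
t=22: (idle)
t=23: (idle)
t=24: (idle)
t=25: (idle)

running at tick 17 = F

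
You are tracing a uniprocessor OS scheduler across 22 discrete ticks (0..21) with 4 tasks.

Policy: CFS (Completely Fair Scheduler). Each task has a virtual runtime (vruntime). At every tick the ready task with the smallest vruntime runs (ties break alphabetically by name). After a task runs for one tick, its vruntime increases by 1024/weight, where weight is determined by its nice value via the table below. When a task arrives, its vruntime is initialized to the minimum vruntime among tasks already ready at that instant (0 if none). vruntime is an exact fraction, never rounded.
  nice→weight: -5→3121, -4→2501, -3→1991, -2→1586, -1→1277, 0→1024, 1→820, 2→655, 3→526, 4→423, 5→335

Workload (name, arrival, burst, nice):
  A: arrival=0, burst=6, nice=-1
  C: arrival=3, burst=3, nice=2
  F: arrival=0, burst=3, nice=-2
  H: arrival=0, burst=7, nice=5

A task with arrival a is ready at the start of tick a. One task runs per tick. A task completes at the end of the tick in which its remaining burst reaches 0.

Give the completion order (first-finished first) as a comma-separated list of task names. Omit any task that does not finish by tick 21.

completion order = F, C, A, H

t=0: vr[A=0 F=0 H=0] → run A
t=1: vr[A=1024/1277 F=0 H=0] → run F
t=2: vr[A=1024/1277 F=512/793 H=0] → run H
t=3: vr[A=1024/1277 C=512/793 F=512/793 H=1024/335] → run C
t=4: vr[A=1024/1277 C=1147392/519415 F=512/793 H=1024/335] → run F
t=5: vr[A=1024/1277 C=1147392/519415 F=1024/793 H=1024/335] → run A
t=6: vr[A=2048/1277 C=1147392/519415 F=1024/793 H=1024/335] → run F
t=7: vr[A=2048/1277 C=1147392/519415 H=1024/335] → run A
t=8: vr[A=3072/1277 C=1147392/519415 H=1024/335] → run C
t=9: vr[A=3072/1277 C=1959424/519415 H=1024/335] → run A
t=10: vr[A=4096/1277 C=1959424/519415 H=1024/335] → run H
t=11: vr[A=4096/1277 C=1959424/519415 H=2048/335] → run A
t=12: vr[A=5120/1277 C=1959424/519415 H=2048/335] → run C
t=13: vr[A=5120/1277 H=2048/335] → run A
t=14: vr[H=2048/335] → run H
t=15: vr[H=3072/335] → run H
t=16: vr[H=4096/335] → run H
t=17: vr[H=1024/67] → run H
t=18: vr[H=6144/335] → run H
t=19: (idle)
t=20: (idle)
t=21: (idle)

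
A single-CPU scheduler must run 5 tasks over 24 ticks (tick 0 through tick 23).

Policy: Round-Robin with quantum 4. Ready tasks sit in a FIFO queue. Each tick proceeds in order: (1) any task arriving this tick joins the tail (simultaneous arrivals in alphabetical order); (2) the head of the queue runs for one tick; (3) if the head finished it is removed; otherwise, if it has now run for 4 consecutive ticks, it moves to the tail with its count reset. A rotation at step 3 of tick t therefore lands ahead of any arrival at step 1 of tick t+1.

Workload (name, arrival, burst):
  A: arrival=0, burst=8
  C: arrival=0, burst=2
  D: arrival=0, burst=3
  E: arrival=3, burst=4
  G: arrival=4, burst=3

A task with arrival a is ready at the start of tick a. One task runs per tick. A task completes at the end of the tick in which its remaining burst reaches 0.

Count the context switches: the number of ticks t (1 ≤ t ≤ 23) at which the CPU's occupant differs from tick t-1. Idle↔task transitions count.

context switches = 6

t=0: queue=[A,C,D] q_used=0 → run A
t=1: queue=[A,C,D] q_used=1 → run A
t=2: queue=[A,C,D] q_used=2 → run A
t=3: queue=[A,C,D,E] q_used=3 → run A
t=4: queue=[C,D,E,A,G] q_used=0 → run C
t=5: queue=[C,D,E,A,G] q_used=1 → run C
t=6: queue=[D,E,A,G] q_used=0 → run D
t=7: queue=[D,E,A,G] q_used=1 → run D
t=8: queue=[D,E,A,G] q_used=2 → run D
t=9: queue=[E,A,G] q_used=0 → run E
t=10: queue=[E,A,G] q_used=1 → run E
t=11: queue=[E,A,G] q_used=2 → run E
t=12: queue=[E,A,G] q_used=3 → run E
t=13: queue=[A,G] q_used=0 → run A
t=14: queue=[A,G] q_used=1 → run A
t=15: queue=[A,G] q_used=2 → run A
t=16: queue=[A,G] q_used=3 → run A
t=17: queue=[G] q_used=0 → run G
t=18: queue=[G] q_used=1 → run G
t=19: queue=[G] q_used=2 → run G
t=20: (idle)
t=21: (idle)
t=22: (idle)
t=23: (idle)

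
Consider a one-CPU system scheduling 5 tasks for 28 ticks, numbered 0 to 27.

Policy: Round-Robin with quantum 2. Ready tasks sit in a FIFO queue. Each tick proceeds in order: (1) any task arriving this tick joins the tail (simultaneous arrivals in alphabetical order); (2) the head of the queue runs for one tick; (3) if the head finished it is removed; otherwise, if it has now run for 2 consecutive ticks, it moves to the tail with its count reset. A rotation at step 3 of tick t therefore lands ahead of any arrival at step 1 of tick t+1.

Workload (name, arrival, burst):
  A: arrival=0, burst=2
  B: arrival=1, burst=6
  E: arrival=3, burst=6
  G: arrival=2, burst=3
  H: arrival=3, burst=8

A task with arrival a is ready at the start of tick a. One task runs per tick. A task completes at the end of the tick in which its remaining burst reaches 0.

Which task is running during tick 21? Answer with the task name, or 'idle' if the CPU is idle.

running at tick 21 = H

t=0: queue=[A] q_used=0 → run A
t=1: queue=[A,B] q_used=1 → run A
t=2: queue=[B,G] q_used=0 → run B
t=3: queue=[B,G,E,H] q_used=1 → run B
t=4: queue=[G,E,H,B] q_used=0 → run G
t=5: queue=[G,E,H,B] q_used=1 → run G
t=6: queue=[E,H,B,G] q_used=0 → run E
t=7: queue=[E,H,B,G] q_used=1 → run E
t=8: queue=[H,B,G,E] q_used=0 → run H
t=9: queue=[H,B,G,E] q_used=1 → run H
t=10: queue=[B,G,E,H] q_used=0 → run B
t=11: queue=[B,G,E,H] q_used=1 → run B
t=12: queue=[G,E,H,B] q_used=0 → run G
t=13: queue=[E,H,B] q_used=0 → run E
t=14: queue=[E,H,B] q_used=1 → run E
t=15: queue=[H,B,E] q_used=0 → run H
t=16: queue=[H,B,E] q_used=1 → run H
t=17: queue=[B,E,H] q_used=0 → run B
t=18: queue=[B,E,H] q_used=1 → run B
t=19: queue=[E,H] q_used=0 → run E
t=20: queue=[E,H] q_used=1 → run E
t=21: queue=[H] q_used=0 → run H
t=22: queue=[H] q_used=1 → run H
t=23: queue=[H] q_used=0 → run H
t=24: queue=[H] q_used=1 → run H
t=25: (idle)
t=26: (idle)
t=27: (idle)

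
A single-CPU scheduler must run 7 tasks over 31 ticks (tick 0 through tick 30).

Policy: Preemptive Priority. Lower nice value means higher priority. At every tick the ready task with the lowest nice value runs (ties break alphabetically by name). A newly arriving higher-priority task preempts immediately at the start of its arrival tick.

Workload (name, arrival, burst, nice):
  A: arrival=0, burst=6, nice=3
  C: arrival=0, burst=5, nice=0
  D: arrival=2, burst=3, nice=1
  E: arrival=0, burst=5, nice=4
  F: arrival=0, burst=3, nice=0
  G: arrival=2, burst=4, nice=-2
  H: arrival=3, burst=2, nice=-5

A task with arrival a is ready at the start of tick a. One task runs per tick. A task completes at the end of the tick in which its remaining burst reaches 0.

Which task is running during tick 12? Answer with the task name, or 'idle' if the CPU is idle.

running at tick 12 = F

t=0: ready={A,C,E,F} → run C
t=1: ready={A,C,E,F} → run C
t=2: ready={A,C,D,E,F,G} → run G
t=3: ready={A,C,D,E,F,G,H} → run H
t=4: ready={A,C,D,E,F,G,H} → run H
t=5: ready={A,C,D,E,F,G} → run G
t=6: ready={A,C,D,E,F,G} → run G
t=7: ready={A,C,D,E,F,G} → run G
t=8: ready={A,C,D,E,F} → run C
t=9: ready={A,C,D,E,F} → run C
t=10: ready={A,C,D,E,F} → run C
t=11: ready={A,D,E,F} → run F
t=12: ready={A,D,E,F} → run F
t=13: ready={A,D,E,F} → run F
t=14: ready={A,D,E} → run D
t=15: ready={A,D,E} → run D
t=16: ready={A,D,E} → run D
t=17: ready={A,E} → run A
t=18: ready={A,E} → run A
t=19: ready={A,E} → run A
t=20: ready={A,E} → run A
t=21: ready={A,E} → run A
t=22: ready={A,E} → run A
t=23: ready={E} → run E
t=24: ready={E} → run E
t=25: ready={E} → run E
t=26: ready={E} → run E
t=27: ready={E} → run E
t=28: (idle)
t=29: (idle)
t=30: (idle)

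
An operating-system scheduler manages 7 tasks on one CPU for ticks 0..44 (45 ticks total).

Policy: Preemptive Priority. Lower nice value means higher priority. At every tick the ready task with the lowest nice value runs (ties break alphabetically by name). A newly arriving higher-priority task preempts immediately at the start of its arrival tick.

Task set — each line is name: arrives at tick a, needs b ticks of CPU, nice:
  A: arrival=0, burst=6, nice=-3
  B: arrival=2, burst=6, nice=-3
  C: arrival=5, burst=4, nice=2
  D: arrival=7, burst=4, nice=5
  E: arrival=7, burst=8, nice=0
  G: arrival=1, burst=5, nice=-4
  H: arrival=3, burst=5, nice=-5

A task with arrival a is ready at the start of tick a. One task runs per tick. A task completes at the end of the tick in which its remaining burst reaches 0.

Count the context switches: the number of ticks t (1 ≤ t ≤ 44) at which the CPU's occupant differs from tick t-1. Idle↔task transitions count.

t=0: ready={A} → run A
t=1: ready={A,G} → run G
t=2: ready={A,B,G} → run G
t=3: ready={A,B,G,H} → run H
t=4: ready={A,B,G,H} → run H
t=5: ready={A,B,C,G,H} → run H
t=6: ready={A,B,C,G,H} → run H
t=7: ready={A,B,C,D,E,G,H} → run H
t=8: ready={A,B,C,D,E,G} → run G
t=9: ready={A,B,C,D,E,G} → run G
t=10: ready={A,B,C,D,E,G} → run G
t=11: ready={A,B,C,D,E} → run A
t=12: ready={A,B,C,D,E} → run A
t=13: ready={A,B,C,D,E} → run A
t=14: ready={A,B,C,D,E} → run A
t=15: ready={A,B,C,D,E} → run A
t=16: ready={B,C,D,E} → run B
t=17: ready={B,C,D,E} → run B
t=18: ready={B,C,D,E} → run B
t=19: ready={B,C,D,E} → run B
t=20: ready={B,C,D,E} → run B
t=21: ready={B,C,D,E} → run B
t=22: ready={C,D,E} → run E
t=23: ready={C,D,E} → run E
t=24: ready={C,D,E} → run E
t=25: ready={C,D,E} → run E
t=26: ready={C,D,E} → run E
t=27: ready={C,D,E} → run E
t=28: ready={C,D,E} → run E
t=29: ready={C,D,E} → run E
t=30: ready={C,D} → run C
t=31: ready={C,D} → run C
t=32: ready={C,D} → run C
t=33: ready={C,D} → run C
t=34: ready={D} → run D
t=35: ready={D} → run D
t=36: ready={D} → run D
t=37: ready={D} → run D
t=38: (idle)
t=39: (idle)
t=40: (idle)
t=41: (idle)
t=42: (idle)
t=43: (idle)
t=44: (idle)

context switches = 9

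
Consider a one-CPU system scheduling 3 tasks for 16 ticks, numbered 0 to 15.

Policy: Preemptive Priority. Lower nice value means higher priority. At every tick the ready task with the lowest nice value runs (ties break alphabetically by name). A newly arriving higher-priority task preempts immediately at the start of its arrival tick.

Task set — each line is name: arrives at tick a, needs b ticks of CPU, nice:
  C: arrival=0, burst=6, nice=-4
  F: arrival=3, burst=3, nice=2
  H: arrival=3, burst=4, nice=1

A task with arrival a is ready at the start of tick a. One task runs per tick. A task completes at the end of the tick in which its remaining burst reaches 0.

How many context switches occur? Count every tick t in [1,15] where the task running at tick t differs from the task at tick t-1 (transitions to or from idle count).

context switches = 3

t=0: ready={C} → run C
t=1: ready={C} → run C
t=2: ready={C} → run C
t=3: ready={C,F,H} → run C
t=4: ready={C,F,H} → run C
t=5: ready={C,F,H} → run C
t=6: ready={F,H} → run H
t=7: ready={F,H} → run H
t=8: ready={F,H} → run H
t=9: ready={F,H} → run H
t=10: ready={F} → run F
t=11: ready={F} → run F
t=12: ready={F} → run F
t=13: (idle)
t=14: (idle)
t=15: (idle)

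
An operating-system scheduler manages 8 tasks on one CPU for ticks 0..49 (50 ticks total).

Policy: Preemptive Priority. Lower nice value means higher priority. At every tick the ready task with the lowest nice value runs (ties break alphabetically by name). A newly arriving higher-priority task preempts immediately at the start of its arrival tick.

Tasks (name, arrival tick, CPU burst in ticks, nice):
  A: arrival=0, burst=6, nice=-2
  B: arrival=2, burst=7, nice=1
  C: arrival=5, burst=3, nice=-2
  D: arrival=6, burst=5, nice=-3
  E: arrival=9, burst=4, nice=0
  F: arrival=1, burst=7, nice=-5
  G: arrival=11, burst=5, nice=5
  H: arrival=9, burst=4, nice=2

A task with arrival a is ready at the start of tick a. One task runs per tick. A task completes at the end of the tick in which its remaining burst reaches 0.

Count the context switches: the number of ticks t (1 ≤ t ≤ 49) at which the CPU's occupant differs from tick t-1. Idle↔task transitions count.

t=0: ready={A} → run A
t=1: ready={A,F} → run F
t=2: ready={A,B,F} → run F
t=3: ready={A,B,F} → run F
t=4: ready={A,B,F} → run F
t=5: ready={A,B,C,F} → run F
t=6: ready={A,B,C,D,F} → run F
t=7: ready={A,B,C,D,F} → run F
t=8: ready={A,B,C,D} → run D
t=9: ready={A,B,C,D,E,H} → run D
t=10: ready={A,B,C,D,E,H} → run D
t=11: ready={A,B,C,D,E,G,H} → run D
t=12: ready={A,B,C,D,E,G,H} → run D
t=13: ready={A,B,C,E,G,H} → run A
t=14: ready={A,B,C,E,G,H} → run A
t=15: ready={A,B,C,E,G,H} → run A
t=16: ready={A,B,C,E,G,H} → run A
t=17: ready={A,B,C,E,G,H} → run A
t=18: ready={B,C,E,G,H} → run C
t=19: ready={B,C,E,G,H} → run C
t=20: ready={B,C,E,G,H} → run C
t=21: ready={B,E,G,H} → run E
t=22: ready={B,E,G,H} → run E
t=23: ready={B,E,G,H} → run E
t=24: ready={B,E,G,H} → run E
t=25: ready={B,G,H} → run B
t=26: ready={B,G,H} → run B
t=27: ready={B,G,H} → run B
t=28: ready={B,G,H} → run B
t=29: ready={B,G,H} → run B
t=30: ready={B,G,H} → run B
t=31: ready={B,G,H} → run B
t=32: ready={G,H} → run H
t=33: ready={G,H} → run H
t=34: ready={G,H} → run H
t=35: ready={G,H} → run H
t=36: ready={G} → run G
t=37: ready={G} → run G
t=38: ready={G} → run G
t=39: ready={G} → run G
t=40: ready={G} → run G
t=41: (idle)
t=42: (idle)
t=43: (idle)
t=44: (idle)
t=45: (idle)
t=46: (idle)
t=47: (idle)
t=48: (idle)
t=49: (idle)

context switches = 9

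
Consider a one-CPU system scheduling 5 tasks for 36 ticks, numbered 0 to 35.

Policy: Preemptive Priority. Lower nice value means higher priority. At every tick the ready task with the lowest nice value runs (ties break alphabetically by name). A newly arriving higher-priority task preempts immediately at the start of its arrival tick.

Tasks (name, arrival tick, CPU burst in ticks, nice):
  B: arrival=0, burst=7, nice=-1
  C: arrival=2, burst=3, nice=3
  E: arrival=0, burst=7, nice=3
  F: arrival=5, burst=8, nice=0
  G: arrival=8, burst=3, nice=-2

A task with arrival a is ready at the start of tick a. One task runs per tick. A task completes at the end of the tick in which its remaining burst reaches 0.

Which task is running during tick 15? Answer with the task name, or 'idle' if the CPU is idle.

t=0: ready={B,E} → run B
t=1: ready={B,E} → run B
t=2: ready={B,C,E} → run B
t=3: ready={B,C,E} → run B
t=4: ready={B,C,E} → run B
t=5: ready={B,C,E,F} → run B
t=6: ready={B,C,E,F} → run B
t=7: ready={C,E,F} → run F
t=8: ready={C,E,F,G} → run G
t=9: ready={C,E,F,G} → run G
t=10: ready={C,E,F,G} → run G
t=11: ready={C,E,F} → run F
t=12: ready={C,E,F} → run F
t=13: ready={C,E,F} → run F
t=14: ready={C,E,F} → run F
t=15: ready={C,E,F} → run F
t=16: ready={C,E,F} → run F
t=17: ready={C,E,F} → run F
t=18: ready={C,E} → run C
t=19: ready={C,E} → run C
t=20: ready={C,E} → run C
t=21: ready={E} → run E
t=22: ready={E} → run E
t=23: ready={E} → run E
t=24: ready={E} → run E
t=25: ready={E} → run E
t=26: ready={E} → run E
t=27: ready={E} → run E
t=28: (idle)
t=29: (idle)
t=30: (idle)
t=31: (idle)
t=32: (idle)
t=33: (idle)
t=34: (idle)
t=35: (idle)

running at tick 15 = F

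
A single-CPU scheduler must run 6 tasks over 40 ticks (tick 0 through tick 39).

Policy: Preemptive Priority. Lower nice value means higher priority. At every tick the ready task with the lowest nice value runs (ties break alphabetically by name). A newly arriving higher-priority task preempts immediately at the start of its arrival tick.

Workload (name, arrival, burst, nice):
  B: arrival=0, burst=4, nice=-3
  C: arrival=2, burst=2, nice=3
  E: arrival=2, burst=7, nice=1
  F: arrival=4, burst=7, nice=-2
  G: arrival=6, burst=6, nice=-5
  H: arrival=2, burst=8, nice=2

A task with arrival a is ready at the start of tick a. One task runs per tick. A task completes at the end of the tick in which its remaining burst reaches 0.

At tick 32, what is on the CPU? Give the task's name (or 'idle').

t=0: ready={B} → run B
t=1: ready={B} → run B
t=2: ready={B,C,E,H} → run B
t=3: ready={B,C,E,H} → run B
t=4: ready={C,E,F,H} → run F
t=5: ready={C,E,F,H} → run F
t=6: ready={C,E,F,G,H} → run G
t=7: ready={C,E,F,G,H} → run G
t=8: ready={C,E,F,G,H} → run G
t=9: ready={C,E,F,G,H} → run G
t=10: ready={C,E,F,G,H} → run G
t=11: ready={C,E,F,G,H} → run G
t=12: ready={C,E,F,H} → run F
t=13: ready={C,E,F,H} → run F
t=14: ready={C,E,F,H} → run F
t=15: ready={C,E,F,H} → run F
t=16: ready={C,E,F,H} → run F
t=17: ready={C,E,H} → run E
t=18: ready={C,E,H} → run E
t=19: ready={C,E,H} → run E
t=20: ready={C,E,H} → run E
t=21: ready={C,E,H} → run E
t=22: ready={C,E,H} → run E
t=23: ready={C,E,H} → run E
t=24: ready={C,H} → run H
t=25: ready={C,H} → run H
t=26: ready={C,H} → run H
t=27: ready={C,H} → run H
t=28: ready={C,H} → run H
t=29: ready={C,H} → run H
t=30: ready={C,H} → run H
t=31: ready={C,H} → run H
t=32: ready={C} → run C
t=33: ready={C} → run C
t=34: (idle)
t=35: (idle)
t=36: (idle)
t=37: (idle)
t=38: (idle)
t=39: (idle)

running at tick 32 = C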